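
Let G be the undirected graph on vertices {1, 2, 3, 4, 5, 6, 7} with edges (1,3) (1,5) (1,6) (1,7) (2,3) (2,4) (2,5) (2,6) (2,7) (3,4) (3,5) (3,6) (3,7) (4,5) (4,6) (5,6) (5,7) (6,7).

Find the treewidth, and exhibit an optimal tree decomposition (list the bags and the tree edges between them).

Every bag has size at most 5, so the width is 5 − 1 = 4 and tw(G) ≤ 4. On the other hand G contains the 5-clique {1, 3, 5, 6, 7}. A clique must lie in a single bag of any decomposition, so no decomposition can have width below 4. Hence tw(G) = 4 exactly.

Treewidth 4.
One optimal decomposition is:
Bags: B1 = {1, 3, 5, 6, 7}  B2 = {2, 3, 5, 6, 7}  B3 = {2, 3, 4, 5, 6}
Tree: B1–B2, B2–B3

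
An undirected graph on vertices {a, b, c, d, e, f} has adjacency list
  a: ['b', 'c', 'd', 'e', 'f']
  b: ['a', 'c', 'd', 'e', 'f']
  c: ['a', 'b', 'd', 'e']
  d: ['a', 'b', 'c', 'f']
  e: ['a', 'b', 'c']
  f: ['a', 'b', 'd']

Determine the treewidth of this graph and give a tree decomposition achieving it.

Every bag has size at most 4, so the width is 4 − 1 = 3 and tw(G) ≤ 3. For the lower bound, the 4 vertices {a, b, c, d} are pairwise adjacent, and any tree decomposition puts a clique entirely inside one bag — forcing width ≥ 3. Combining the bounds, tw(G) = 3.

Treewidth 3.
Bags: B1 = {a, b, c, e}  B2 = {a, b, c, d}  B3 = {a, b, d, f}
Tree: B1–B2, B2–B3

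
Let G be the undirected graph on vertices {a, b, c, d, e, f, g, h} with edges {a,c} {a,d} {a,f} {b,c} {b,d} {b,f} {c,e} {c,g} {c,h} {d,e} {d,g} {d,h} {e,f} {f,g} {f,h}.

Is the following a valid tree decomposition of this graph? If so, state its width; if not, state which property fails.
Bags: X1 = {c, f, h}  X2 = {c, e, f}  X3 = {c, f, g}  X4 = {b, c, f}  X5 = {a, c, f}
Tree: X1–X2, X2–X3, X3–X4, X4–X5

A tree decomposition must satisfy three properties: every vertex lies in some bag; for every edge, both endpoints lie together in some bag; and for every vertex, the bags containing it form a connected subtree. Here vertex d appears in no bag, so the decomposition is invalid.

No — vertex d appears in no bag.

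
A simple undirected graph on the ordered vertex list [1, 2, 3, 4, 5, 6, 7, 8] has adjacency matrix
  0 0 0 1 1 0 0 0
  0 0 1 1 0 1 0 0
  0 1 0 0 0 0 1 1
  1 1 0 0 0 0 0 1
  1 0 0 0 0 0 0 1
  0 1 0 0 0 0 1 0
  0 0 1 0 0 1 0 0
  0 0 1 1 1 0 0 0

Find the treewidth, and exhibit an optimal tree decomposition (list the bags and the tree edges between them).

Treewidth 2.
One optimal decomposition is:
Bags: B1 = {1, 5, 8}  B2 = {1, 4, 8}  B3 = {3, 4, 8}  B4 = {2, 3, 4}  B5 = {2, 3, 7}  B6 = {2, 6, 7}
Tree: B1–B2, B2–B3, B3–B4, B4–B5, B5–B6

Each bag holds 3 vertices, so the decomposition has width 2, which upper-bounds the treewidth. The edges 5–1–4–8–5 form a cycle, so G is not a tree and its treewidth is at least 2. Combining the bounds, tw(G) = 2.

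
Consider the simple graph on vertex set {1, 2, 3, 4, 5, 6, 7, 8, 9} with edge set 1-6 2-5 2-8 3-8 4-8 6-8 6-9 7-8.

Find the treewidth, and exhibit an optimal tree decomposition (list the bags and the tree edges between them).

Each bag holds 2 vertices, so the decomposition has width 1, which upper-bounds the treewidth. G has an edge, so its treewidth is at least 1. Hence tw(G) = 1 exactly.

Treewidth 1.
One such decomposition:
Bags: B1 = {2, 8}  B2 = {3, 8}  B3 = {2, 5}  B4 = {6, 8}  B5 = {6, 9}  B6 = {7, 8}  B7 = {1, 6}  B8 = {4, 8}
Tree: B1–B2, B1–B3, B2–B4, B4–B5, B2–B6, B5–B7, B1–B8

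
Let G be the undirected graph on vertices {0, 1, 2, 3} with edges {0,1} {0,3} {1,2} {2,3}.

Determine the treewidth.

2

A width-2 tree decomposition is:
Bags: B1 = {1, 2, 3}  B2 = {0, 1, 3}
Tree: B1–B2
The largest bag has 3 vertices, giving width 2; this decomposition certifies tw(G) ≤ 2. For the lower bound, G contains the cycle 1–2–3–0–1, so G is not a forest; only forests have treewidth ≤ 1, hence tw(G) ≥ 2. Therefore the treewidth is 2.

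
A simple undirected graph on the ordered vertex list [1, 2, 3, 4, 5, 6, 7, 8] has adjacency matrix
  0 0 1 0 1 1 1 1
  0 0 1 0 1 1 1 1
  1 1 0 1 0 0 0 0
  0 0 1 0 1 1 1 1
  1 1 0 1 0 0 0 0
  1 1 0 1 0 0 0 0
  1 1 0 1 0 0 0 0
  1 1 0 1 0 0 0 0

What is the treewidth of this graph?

3

A width-3 tree decomposition is:
Bags: B1 = {1, 2, 4, 8}  B2 = {1, 2, 4, 6}  B3 = {1, 2, 4, 7}  B4 = {1, 2, 4, 5}  B5 = {1, 2, 3, 4}
Tree: B1–B2, B2–B3, B3–B4, B4–B5
Every bag has size at most 4, so the width is 4 − 1 = 3 and tw(G) ≤ 3. For the lower bound: the 4 vertex sets {4,8}, {1,6}, {2}, {7} are disjoint, each induces a connected subgraph, and every pair is joined by at least one edge of G. Contracting each set to a single vertex therefore yields K_{4} as a minor, and since treewidth is minor-monotone, tw(G) ≥ tw(K_{4}) = 3. Hence tw(G) = 3 exactly.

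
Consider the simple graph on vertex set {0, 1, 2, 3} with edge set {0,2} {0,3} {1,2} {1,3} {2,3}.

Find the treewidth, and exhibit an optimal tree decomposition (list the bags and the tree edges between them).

Treewidth 2.
Bags: B1 = {0, 2, 3}  B2 = {1, 2, 3}
Tree: B1–B2

Each bag holds 3 vertices, so the decomposition has width 2, which upper-bounds the treewidth. For the lower bound, the 3 vertices {0, 2, 3} are pairwise adjacent, and any tree decomposition puts a clique entirely inside one bag — forcing width ≥ 2. Hence tw(G) = 2 exactly.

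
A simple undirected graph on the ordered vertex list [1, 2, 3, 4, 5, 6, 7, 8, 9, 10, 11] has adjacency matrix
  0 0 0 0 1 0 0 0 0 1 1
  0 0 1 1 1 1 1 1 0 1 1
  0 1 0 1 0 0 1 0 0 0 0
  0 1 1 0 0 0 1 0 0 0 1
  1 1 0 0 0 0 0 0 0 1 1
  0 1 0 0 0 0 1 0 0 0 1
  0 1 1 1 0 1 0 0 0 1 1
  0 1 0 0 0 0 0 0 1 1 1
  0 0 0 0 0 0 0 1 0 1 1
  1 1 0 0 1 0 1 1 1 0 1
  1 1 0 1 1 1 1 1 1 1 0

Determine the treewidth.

3

A width-3 tree decomposition is:
Bags: B1 = {2, 7, 10, 11}  B2 = {2, 5, 10, 11}  B3 = {2, 6, 7, 11}  B4 = {2, 4, 7, 11}  B5 = {1, 5, 10, 11}  B6 = {2, 8, 10, 11}  B7 = {2, 3, 4, 7}  B8 = {8, 9, 10, 11}
Tree: B1–B2, B1–B3, B1–B4, B2–B5, B1–B6, B4–B7, B6–B8
The largest bag has 4 vertices, giving width 3; this decomposition certifies tw(G) ≤ 3. Conversely, {1, 5, 10, 11} is a clique of size 4, and the vertices of any clique must share a bag in every tree decomposition; so some bag has ≥ 4 vertices and tw(G) ≥ 3. Combining the bounds, tw(G) = 3.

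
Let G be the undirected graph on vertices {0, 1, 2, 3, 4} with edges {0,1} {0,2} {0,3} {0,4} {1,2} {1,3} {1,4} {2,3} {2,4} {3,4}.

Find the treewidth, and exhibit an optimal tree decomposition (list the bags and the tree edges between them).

A single bag containing all 5 vertices is trivially a valid decomposition of width 4. Conversely, {0, 1, 2, 3, 4} is a clique of size 5, and the vertices of any clique must share a bag in every tree decomposition; so some bag has ≥ 5 vertices and tw(G) ≥ 4. Therefore the treewidth is 4.

Treewidth 4.
Bags: B1 = {0, 1, 2, 3, 4}
Tree: (single bag)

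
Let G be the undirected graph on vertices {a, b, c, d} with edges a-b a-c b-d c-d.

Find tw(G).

A width-2 tree decomposition is:
Bags: B1 = {a, b, d}  B2 = {a, c, d}
Tree: B1–B2
Each bag holds 3 vertices, so the decomposition has width 2, which upper-bounds the treewidth. The edges a–b–d–c–a form a cycle, so G is not a tree and its treewidth is at least 2. Therefore the treewidth is 2.

2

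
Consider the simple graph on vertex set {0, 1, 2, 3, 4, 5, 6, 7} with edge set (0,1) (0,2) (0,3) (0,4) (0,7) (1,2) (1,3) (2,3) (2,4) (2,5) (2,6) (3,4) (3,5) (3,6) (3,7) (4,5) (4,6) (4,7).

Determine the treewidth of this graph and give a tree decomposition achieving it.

Every bag has size at most 4, so the width is 4 − 1 = 3 and tw(G) ≤ 3. On the other hand G contains the 4-clique {0, 1, 2, 3}. A clique must lie in a single bag of any decomposition, so no decomposition can have width below 3. Hence tw(G) = 3 exactly.

Treewidth 3.
One such decomposition:
Bags: B1 = {2, 3, 4, 5}  B2 = {0, 2, 3, 4}  B3 = {0, 3, 4, 7}  B4 = {0, 1, 2, 3}  B5 = {2, 3, 4, 6}
Tree: B1–B2, B2–B3, B2–B4, B1–B5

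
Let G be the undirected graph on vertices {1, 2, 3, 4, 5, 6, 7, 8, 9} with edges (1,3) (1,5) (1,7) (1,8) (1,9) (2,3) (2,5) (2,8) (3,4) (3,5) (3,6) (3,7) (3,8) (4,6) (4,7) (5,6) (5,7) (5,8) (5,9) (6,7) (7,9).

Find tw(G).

3

A width-3 tree decomposition is:
Bags: B1 = {3, 4, 6, 7}  B2 = {3, 5, 6, 7}  B3 = {1, 3, 5, 7}  B4 = {1, 3, 5, 8}  B5 = {1, 5, 7, 9}  B6 = {2, 3, 5, 8}
Tree: B1–B2, B2–B3, B3–B4, B3–B5, B4–B6
Each bag holds 4 vertices, so the decomposition has width 3, which upper-bounds the treewidth. On the other hand G contains the 4-clique {1, 5, 7, 9}. A clique must lie in a single bag of any decomposition, so no decomposition can have width below 3. The upper and lower bounds meet at 3, so that is the treewidth.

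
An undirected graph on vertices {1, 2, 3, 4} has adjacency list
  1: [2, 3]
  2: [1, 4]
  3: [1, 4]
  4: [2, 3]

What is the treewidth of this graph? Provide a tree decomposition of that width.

Treewidth 2.
One optimal decomposition is:
Bags: B1 = {1, 3, 4}  B2 = {1, 2, 4}
Tree: B1–B2

The largest bag has 3 vertices, giving width 2; this decomposition certifies tw(G) ≤ 2. The edges 4–3–1–2–4 form a cycle, so G is not a tree and its treewidth is at least 2. Hence tw(G) = 2 exactly.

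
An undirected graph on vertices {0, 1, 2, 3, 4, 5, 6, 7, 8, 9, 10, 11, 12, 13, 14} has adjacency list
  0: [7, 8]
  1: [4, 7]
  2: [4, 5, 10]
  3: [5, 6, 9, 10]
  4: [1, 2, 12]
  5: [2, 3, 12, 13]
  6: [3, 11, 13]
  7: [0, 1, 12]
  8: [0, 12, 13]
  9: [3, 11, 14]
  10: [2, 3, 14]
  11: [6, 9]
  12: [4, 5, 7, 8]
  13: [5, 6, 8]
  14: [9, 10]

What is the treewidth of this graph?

3

A width-3 tree decomposition is:
Bags: B1 = {6, 9, 11, 14}  B2 = {3, 6, 9, 14}  B3 = {3, 6, 10, 14}  B4 = {3, 6, 10, 13}  B5 = {3, 5, 10, 13}  B6 = {2, 5, 10, 13}  B7 = {2, 5, 8, 13}  B8 = {2, 5, 8, 12}  B9 = {2, 4, 8, 12}  B10 = {0, 4, 8, 12}  B11 = {0, 4, 7, 12}  B12 = {0, 1, 4, 7}
Tree: B1–B2, B2–B3, B3–B4, B4–B5, B5–B6, B6–B7, B7–B8, B8–B9, B9–B10, B10–B11, B11–B12
Every bag has size at most 4, so the width is 4 − 1 = 3 and tw(G) ≤ 3. For the lower bound: the 4 vertex sets {9,11,14}, {6}, {3}, {2,5,10,13} are disjoint, each induces a connected subgraph, and every pair is joined by at least one edge of G. Contracting each set to a single vertex therefore yields K_{4} as a minor, and since treewidth is minor-monotone, tw(G) ≥ tw(K_{4}) = 3. Hence tw(G) = 3 exactly.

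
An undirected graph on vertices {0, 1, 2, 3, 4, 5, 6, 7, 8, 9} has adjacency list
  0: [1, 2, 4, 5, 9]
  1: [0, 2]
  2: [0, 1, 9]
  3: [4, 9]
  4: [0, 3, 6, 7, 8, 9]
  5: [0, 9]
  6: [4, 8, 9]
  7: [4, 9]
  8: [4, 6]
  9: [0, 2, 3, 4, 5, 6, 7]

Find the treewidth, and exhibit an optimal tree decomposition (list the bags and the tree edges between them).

Each bag holds 3 vertices, so the decomposition has width 2, which upper-bounds the treewidth. Conversely, {4, 6, 8} is a clique of size 3, and the vertices of any clique must share a bag in every tree decomposition; so some bag has ≥ 3 vertices and tw(G) ≥ 2. The upper and lower bounds meet at 2, so that is the treewidth.

Treewidth 2.
One such decomposition:
Bags: B1 = {0, 4, 9}  B2 = {4, 7, 9}  B3 = {3, 4, 9}  B4 = {4, 6, 9}  B5 = {4, 6, 8}  B6 = {0, 5, 9}  B7 = {0, 2, 9}  B8 = {0, 1, 2}
Tree: B1–B2, B1–B3, B1–B4, B4–B5, B1–B6, B1–B7, B7–B8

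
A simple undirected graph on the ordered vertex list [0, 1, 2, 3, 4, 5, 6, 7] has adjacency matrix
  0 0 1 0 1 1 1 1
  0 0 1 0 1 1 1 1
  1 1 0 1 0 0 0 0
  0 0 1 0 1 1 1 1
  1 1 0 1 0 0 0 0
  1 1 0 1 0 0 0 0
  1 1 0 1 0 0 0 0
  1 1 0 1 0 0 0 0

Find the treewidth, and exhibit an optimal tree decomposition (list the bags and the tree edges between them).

Treewidth 3.
Bags: B1 = {0, 1, 2, 3}  B2 = {0, 1, 3, 4}  B3 = {0, 1, 3, 6}  B4 = {0, 1, 3, 7}  B5 = {0, 1, 3, 5}
Tree: B1–B2, B2–B3, B3–B4, B4–B5

Every bag has size at most 4, so the width is 4 − 1 = 3 and tw(G) ≤ 3. For the lower bound: the 4 vertex sets {2,3}, {0,4}, {1}, {6} are disjoint, each induces a connected subgraph, and every pair is joined by at least one edge of G. Contracting each set to a single vertex therefore yields K_{4} as a minor, and since treewidth is minor-monotone, tw(G) ≥ tw(K_{4}) = 3. Combining the bounds, tw(G) = 3.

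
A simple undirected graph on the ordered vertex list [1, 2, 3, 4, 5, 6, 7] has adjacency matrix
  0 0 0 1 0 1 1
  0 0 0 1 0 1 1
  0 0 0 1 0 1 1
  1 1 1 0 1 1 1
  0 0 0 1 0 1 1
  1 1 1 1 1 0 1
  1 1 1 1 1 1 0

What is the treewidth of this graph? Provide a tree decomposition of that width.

Each bag holds 4 vertices, so the decomposition has width 3, which upper-bounds the treewidth. For the lower bound, the 4 vertices {1, 4, 6, 7} are pairwise adjacent, and any tree decomposition puts a clique entirely inside one bag — forcing width ≥ 3. Hence tw(G) = 3 exactly.

Treewidth 3.
One optimal decomposition is:
Bags: B1 = {4, 5, 6, 7}  B2 = {1, 4, 6, 7}  B3 = {3, 4, 6, 7}  B4 = {2, 4, 6, 7}
Tree: B1–B2, B1–B3, B2–B4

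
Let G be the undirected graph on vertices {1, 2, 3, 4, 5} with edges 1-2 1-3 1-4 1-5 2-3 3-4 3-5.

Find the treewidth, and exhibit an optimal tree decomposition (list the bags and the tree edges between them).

Treewidth 2.
One optimal decomposition is:
Bags: B1 = {1, 3, 4}  B2 = {1, 2, 3}  B3 = {1, 3, 5}
Tree: B1–B2, B1–B3

Every bag has size at most 3, so the width is 3 − 1 = 2 and tw(G) ≤ 2. Conversely, {1, 2, 3} is a clique of size 3, and the vertices of any clique must share a bag in every tree decomposition; so some bag has ≥ 3 vertices and tw(G) ≥ 2. Therefore the treewidth is 2.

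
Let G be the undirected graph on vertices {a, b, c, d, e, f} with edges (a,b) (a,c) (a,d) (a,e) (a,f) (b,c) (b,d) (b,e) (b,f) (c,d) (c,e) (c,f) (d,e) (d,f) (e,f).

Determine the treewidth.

A width-5 tree decomposition is:
Bags: B1 = {a, b, c, d, e, f}
Tree: (single bag)
A single bag containing all 6 vertices is trivially a valid decomposition of width 5. On the other hand G contains the 6-clique {a, b, c, d, e, f}. A clique must lie in a single bag of any decomposition, so no decomposition can have width below 5. Hence tw(G) = 5 exactly.

5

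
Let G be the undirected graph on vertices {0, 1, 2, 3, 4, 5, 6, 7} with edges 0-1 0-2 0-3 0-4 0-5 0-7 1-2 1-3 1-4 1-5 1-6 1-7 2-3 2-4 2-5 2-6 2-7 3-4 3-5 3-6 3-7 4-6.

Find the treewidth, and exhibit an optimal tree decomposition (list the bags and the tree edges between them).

Each bag holds 5 vertices, so the decomposition has width 4, which upper-bounds the treewidth. Conversely, {0, 1, 2, 3, 4} is a clique of size 5, and the vertices of any clique must share a bag in every tree decomposition; so some bag has ≥ 5 vertices and tw(G) ≥ 4. Hence tw(G) = 4 exactly.

Treewidth 4.
One optimal decomposition is:
Bags: B1 = {0, 1, 2, 3, 4}  B2 = {0, 1, 2, 3, 5}  B3 = {1, 2, 3, 4, 6}  B4 = {0, 1, 2, 3, 7}
Tree: B1–B2, B1–B3, B1–B4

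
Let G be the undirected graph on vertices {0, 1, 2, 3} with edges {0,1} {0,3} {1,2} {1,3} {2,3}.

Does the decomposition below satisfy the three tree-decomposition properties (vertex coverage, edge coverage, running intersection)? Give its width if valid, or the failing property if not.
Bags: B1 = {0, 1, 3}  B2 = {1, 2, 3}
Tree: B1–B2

Yes; width 2.

Vertex coverage: the bags together contain {0, 1, 2, 3}, the full vertex set. Edge coverage: each edge of G has both endpoints in at least one bag. Running intersection: for every vertex, the bags containing it form a connected subtree. All three properties hold, so this is a valid tree decomposition of width max|bag| − 1 = 2, and hence tw(G) ≤ 2.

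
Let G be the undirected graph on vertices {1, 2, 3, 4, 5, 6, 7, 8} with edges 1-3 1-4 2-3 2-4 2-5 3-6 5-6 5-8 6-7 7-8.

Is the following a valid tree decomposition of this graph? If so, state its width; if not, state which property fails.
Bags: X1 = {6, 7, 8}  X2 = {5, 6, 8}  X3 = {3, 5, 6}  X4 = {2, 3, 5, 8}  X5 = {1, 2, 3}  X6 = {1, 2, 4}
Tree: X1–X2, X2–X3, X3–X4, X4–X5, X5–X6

No — bags containing vertex 8 are not connected in the tree.

A tree decomposition must satisfy three properties: every vertex lies in some bag; for every edge, both endpoints lie together in some bag; and for every vertex, the bags containing it form a connected subtree. Here bags containing vertex 8 are not connected in the tree, so the decomposition is invalid.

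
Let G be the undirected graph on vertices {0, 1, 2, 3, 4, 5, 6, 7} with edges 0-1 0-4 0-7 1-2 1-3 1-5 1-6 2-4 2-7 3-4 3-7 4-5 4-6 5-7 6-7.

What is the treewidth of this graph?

3

A width-3 tree decomposition is:
Bags: B1 = {1, 4, 6, 7}  B2 = {1, 2, 4, 7}  B3 = {1, 3, 4, 7}  B4 = {1, 4, 5, 7}  B5 = {0, 1, 4, 7}
Tree: B1–B2, B2–B3, B3–B4, B4–B5
Each bag holds 4 vertices, so the decomposition has width 3, which upper-bounds the treewidth. For the lower bound: the 4 vertex sets {1,6}, {2,7}, {4}, {3} are disjoint, each induces a connected subgraph, and every pair is joined by at least one edge of G. Contracting each set to a single vertex therefore yields K_{4} as a minor, and since treewidth is minor-monotone, tw(G) ≥ tw(K_{4}) = 3. Therefore the treewidth is 3.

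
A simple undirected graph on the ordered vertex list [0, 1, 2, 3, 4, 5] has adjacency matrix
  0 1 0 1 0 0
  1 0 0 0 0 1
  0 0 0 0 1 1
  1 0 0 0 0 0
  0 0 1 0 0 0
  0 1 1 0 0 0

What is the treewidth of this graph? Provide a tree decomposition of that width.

Every bag has size at most 2, so the width is 2 − 1 = 1 and tw(G) ≤ 1. Any graph with an edge has treewidth ≥ 1, and G has the edge 3–0. Combining the bounds, tw(G) = 1.

Treewidth 1.
One such decomposition:
Bags: B1 = {0, 3}  B2 = {0, 1}  B3 = {1, 5}  B4 = {2, 5}  B5 = {2, 4}
Tree: B1–B2, B2–B3, B3–B4, B4–B5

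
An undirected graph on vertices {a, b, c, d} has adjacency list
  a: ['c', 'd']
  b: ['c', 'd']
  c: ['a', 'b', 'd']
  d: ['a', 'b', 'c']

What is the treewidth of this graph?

2

A width-2 tree decomposition is:
Bags: B1 = {b, c, d}  B2 = {a, c, d}
Tree: B1–B2
The largest bag has 3 vertices, giving width 2; this decomposition certifies tw(G) ≤ 2. Conversely, {a, c, d} is a clique of size 3, and the vertices of any clique must share a bag in every tree decomposition; so some bag has ≥ 3 vertices and tw(G) ≥ 2. Therefore the treewidth is 2.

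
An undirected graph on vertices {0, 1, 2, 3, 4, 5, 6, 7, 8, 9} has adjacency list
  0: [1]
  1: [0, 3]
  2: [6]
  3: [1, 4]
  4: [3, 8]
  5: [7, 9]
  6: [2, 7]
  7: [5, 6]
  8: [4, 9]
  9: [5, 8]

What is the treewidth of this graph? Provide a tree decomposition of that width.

Each bag holds 2 vertices, so the decomposition has width 1, which upper-bounds the treewidth. Since G has at least one edge (e.g. 2–6), it is not an edgeless graph, so tw(G) ≥ 1. Combining the bounds, tw(G) = 1.

Treewidth 1.
Bags: B1 = {2, 6}  B2 = {6, 7}  B3 = {5, 7}  B4 = {5, 9}  B5 = {8, 9}  B6 = {4, 8}  B7 = {3, 4}  B8 = {1, 3}  B9 = {0, 1}
Tree: B1–B2, B2–B3, B3–B4, B4–B5, B5–B6, B6–B7, B7–B8, B8–B9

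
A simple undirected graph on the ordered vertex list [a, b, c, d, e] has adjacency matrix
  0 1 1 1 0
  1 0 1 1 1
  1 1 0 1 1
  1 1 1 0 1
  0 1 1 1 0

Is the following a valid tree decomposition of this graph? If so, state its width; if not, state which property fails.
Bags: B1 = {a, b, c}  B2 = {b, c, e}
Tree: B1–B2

No — vertex d appears in no bag.

A tree decomposition must satisfy three properties: every vertex lies in some bag; for every edge, both endpoints lie together in some bag; and for every vertex, the bags containing it form a connected subtree. Here vertex d appears in no bag, so the decomposition is invalid.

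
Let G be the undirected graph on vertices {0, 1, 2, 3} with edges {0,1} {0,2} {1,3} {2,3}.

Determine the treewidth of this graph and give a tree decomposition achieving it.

Every bag has size at most 3, so the width is 3 − 1 = 2 and tw(G) ≤ 2. Since 0–2–3–1–0 is a cycle in G, G is not acyclic. Forests are exactly the graphs of treewidth ≤ 1, so tw(G) ≥ 2. Hence tw(G) = 2 exactly.

Treewidth 2.
One such decomposition:
Bags: B1 = {0, 2, 3}  B2 = {0, 1, 3}
Tree: B1–B2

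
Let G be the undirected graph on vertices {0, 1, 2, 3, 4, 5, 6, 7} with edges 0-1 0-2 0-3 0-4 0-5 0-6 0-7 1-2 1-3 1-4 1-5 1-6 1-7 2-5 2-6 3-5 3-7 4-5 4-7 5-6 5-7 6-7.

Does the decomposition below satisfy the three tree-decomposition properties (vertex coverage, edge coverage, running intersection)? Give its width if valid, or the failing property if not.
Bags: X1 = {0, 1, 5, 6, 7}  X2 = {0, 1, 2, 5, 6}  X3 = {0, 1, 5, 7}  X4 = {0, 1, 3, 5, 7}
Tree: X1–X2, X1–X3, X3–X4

A tree decomposition must satisfy three properties: every vertex lies in some bag; for every edge, both endpoints lie together in some bag; and for every vertex, the bags containing it form a connected subtree. Here vertex 4 appears in no bag, so the decomposition is invalid.

No — vertex 4 appears in no bag.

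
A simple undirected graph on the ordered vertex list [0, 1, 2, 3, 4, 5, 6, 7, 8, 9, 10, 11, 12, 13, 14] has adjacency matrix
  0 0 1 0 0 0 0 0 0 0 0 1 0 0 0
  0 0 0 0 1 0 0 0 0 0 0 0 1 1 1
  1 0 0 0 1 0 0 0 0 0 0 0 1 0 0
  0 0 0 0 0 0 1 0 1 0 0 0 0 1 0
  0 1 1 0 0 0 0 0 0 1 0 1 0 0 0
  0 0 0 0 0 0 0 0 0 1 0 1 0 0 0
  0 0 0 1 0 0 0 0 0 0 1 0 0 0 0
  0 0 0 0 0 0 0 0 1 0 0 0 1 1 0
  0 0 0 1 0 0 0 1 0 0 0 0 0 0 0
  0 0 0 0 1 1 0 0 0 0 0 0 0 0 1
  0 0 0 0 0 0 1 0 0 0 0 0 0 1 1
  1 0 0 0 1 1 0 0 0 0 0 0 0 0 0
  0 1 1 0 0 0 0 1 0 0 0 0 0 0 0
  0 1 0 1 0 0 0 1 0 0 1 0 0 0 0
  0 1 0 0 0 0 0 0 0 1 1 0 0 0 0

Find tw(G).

3

A width-3 tree decomposition is:
Bags: B1 = {3, 6, 8, 10}  B2 = {3, 8, 10, 13}  B3 = {7, 8, 10, 13}  B4 = {7, 10, 13, 14}  B5 = {1, 7, 13, 14}  B6 = {1, 7, 12, 14}  B7 = {1, 9, 12, 14}  B8 = {1, 4, 9, 12}  B9 = {2, 4, 9, 12}  B10 = {2, 4, 5, 9}  B11 = {2, 4, 5, 11}  B12 = {0, 2, 5, 11}
Tree: B1–B2, B2–B3, B3–B4, B4–B5, B5–B6, B6–B7, B7–B8, B8–B9, B9–B10, B10–B11, B11–B12
The largest bag has 4 vertices, giving width 3; this decomposition certifies tw(G) ≤ 3. For the lower bound: the 4 vertex sets {3,6,8}, {10}, {13}, {1,7,12,14} are disjoint, each induces a connected subgraph, and every pair is joined by at least one edge of G. Contracting each set to a single vertex therefore yields K_{4} as a minor, and since treewidth is minor-monotone, tw(G) ≥ tw(K_{4}) = 3. Hence tw(G) = 3 exactly.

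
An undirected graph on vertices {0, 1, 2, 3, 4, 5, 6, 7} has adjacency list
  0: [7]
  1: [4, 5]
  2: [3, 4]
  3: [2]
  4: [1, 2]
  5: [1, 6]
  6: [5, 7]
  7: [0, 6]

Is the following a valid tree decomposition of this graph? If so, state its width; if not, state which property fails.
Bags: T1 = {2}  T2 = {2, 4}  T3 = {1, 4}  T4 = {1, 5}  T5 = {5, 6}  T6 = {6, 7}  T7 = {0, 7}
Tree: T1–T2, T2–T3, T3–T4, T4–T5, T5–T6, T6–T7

A tree decomposition must satisfy three properties: every vertex lies in some bag; for every edge, both endpoints lie together in some bag; and for every vertex, the bags containing it form a connected subtree. Here vertex 3 appears in no bag, so the decomposition is invalid.

No — vertex 3 appears in no bag.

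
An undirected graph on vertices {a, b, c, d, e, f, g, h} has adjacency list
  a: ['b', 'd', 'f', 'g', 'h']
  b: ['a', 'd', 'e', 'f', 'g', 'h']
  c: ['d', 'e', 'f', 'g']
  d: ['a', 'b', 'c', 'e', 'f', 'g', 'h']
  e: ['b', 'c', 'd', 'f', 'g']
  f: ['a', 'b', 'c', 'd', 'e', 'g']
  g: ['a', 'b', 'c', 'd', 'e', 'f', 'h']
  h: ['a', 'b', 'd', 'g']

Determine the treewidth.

4

A width-4 tree decomposition is:
Bags: B1 = {a, b, d, f, g}  B2 = {b, d, e, f, g}  B3 = {c, d, e, f, g}  B4 = {a, b, d, g, h}
Tree: B1–B2, B2–B3, B1–B4
Each bag holds 5 vertices, so the decomposition has width 4, which upper-bounds the treewidth. For the lower bound, the 5 vertices {a, b, d, g, h} are pairwise adjacent, and any tree decomposition puts a clique entirely inside one bag — forcing width ≥ 4. Hence tw(G) = 4 exactly.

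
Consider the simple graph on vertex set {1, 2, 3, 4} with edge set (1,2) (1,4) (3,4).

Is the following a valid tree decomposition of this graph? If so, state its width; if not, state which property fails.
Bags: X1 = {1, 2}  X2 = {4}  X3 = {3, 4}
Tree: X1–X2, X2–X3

A tree decomposition must satisfy three properties: every vertex lies in some bag; for every edge, both endpoints lie together in some bag; and for every vertex, the bags containing it form a connected subtree. Here edge (1,4) lies in no bag, so the decomposition is invalid.

No — edge (1,4) lies in no bag.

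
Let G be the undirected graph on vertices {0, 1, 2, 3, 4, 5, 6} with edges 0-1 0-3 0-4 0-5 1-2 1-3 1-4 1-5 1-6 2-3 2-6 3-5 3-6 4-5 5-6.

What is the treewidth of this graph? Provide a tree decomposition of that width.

Each bag holds 4 vertices, so the decomposition has width 3, which upper-bounds the treewidth. For the lower bound, the 4 vertices {1, 2, 3, 6} are pairwise adjacent, and any tree decomposition puts a clique entirely inside one bag — forcing width ≥ 3. Combining the bounds, tw(G) = 3.

Treewidth 3.
One optimal decomposition is:
Bags: B1 = {1, 3, 5, 6}  B2 = {0, 1, 3, 5}  B3 = {0, 1, 4, 5}  B4 = {1, 2, 3, 6}
Tree: B1–B2, B2–B3, B1–B4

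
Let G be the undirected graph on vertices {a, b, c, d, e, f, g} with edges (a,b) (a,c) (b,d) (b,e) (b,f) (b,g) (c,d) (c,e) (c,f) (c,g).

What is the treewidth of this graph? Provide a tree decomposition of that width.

Each bag holds 3 vertices, so the decomposition has width 2, which upper-bounds the treewidth. For the lower bound, G contains the cycle b–f–c–g–b, so G is not a forest; only forests have treewidth ≤ 1, hence tw(G) ≥ 2. The upper and lower bounds meet at 2, so that is the treewidth.

Treewidth 2.
One optimal decomposition is:
Bags: B1 = {b, c, f}  B2 = {b, c, g}  B3 = {b, c, d}  B4 = {b, c, e}  B5 = {a, b, c}
Tree: B1–B2, B2–B3, B3–B4, B4–B5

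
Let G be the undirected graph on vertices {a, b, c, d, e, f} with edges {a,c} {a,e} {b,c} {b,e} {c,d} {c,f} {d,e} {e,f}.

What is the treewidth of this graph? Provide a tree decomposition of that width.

The largest bag has 3 vertices, giving width 2; this decomposition certifies tw(G) ≤ 2. For the lower bound, G contains the cycle e–d–c–b–e, so G is not a forest; only forests have treewidth ≤ 1, hence tw(G) ≥ 2. Combining the bounds, tw(G) = 2.

Treewidth 2.
One optimal decomposition is:
Bags: B1 = {c, d, e}  B2 = {b, c, e}  B3 = {a, c, e}  B4 = {c, e, f}
Tree: B1–B2, B2–B3, B3–B4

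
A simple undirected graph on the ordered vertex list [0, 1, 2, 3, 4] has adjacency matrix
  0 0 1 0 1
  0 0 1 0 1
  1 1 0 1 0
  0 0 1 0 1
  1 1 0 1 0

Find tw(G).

A width-2 tree decomposition is:
Bags: B1 = {0, 2, 4}  B2 = {2, 3, 4}  B3 = {1, 2, 4}
Tree: B1–B2, B2–B3
Each bag holds 3 vertices, so the decomposition has width 2, which upper-bounds the treewidth. The edges 2–0–4–3–2 form a cycle, so G is not a tree and its treewidth is at least 2. Therefore the treewidth is 2.

2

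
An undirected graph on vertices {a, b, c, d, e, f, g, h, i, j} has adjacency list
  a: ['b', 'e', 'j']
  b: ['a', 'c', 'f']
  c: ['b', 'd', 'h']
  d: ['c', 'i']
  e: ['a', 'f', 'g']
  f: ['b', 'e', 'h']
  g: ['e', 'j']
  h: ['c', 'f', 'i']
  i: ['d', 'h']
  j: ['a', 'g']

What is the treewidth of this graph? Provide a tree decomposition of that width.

Each bag holds 3 vertices, so the decomposition has width 2, which upper-bounds the treewidth. Since j–g–e–a–j is a cycle in G, G is not acyclic. Forests are exactly the graphs of treewidth ≤ 1, so tw(G) ≥ 2. Hence tw(G) = 2 exactly.

Treewidth 2.
One optimal decomposition is:
Bags: B1 = {a, g, j}  B2 = {a, e, g}  B3 = {a, b, e}  B4 = {b, e, f}  B5 = {b, c, f}  B6 = {c, f, h}  B7 = {c, d, h}  B8 = {d, h, i}
Tree: B1–B2, B2–B3, B3–B4, B4–B5, B5–B6, B6–B7, B7–B8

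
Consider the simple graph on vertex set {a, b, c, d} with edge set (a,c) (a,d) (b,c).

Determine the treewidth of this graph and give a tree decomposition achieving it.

Each bag holds 2 vertices, so the decomposition has width 1, which upper-bounds the treewidth. Since G has at least one edge (e.g. b–c), it is not an edgeless graph, so tw(G) ≥ 1. Hence tw(G) = 1 exactly.

Treewidth 1.
One such decomposition:
Bags: B1 = {b, c}  B2 = {a, c}  B3 = {a, d}
Tree: B1–B2, B2–B3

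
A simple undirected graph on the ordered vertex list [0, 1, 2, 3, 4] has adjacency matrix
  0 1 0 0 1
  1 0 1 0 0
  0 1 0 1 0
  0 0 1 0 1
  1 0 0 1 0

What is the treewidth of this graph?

A width-2 tree decomposition is:
Bags: B1 = {0, 3, 4}  B2 = {0, 2, 3}  B3 = {0, 1, 2}
Tree: B1–B2, B2–B3
The largest bag has 3 vertices, giving width 2; this decomposition certifies tw(G) ≤ 2. For the lower bound, G contains the cycle 0–4–3–2–1–0, so G is not a forest; only forests have treewidth ≤ 1, hence tw(G) ≥ 2. Therefore the treewidth is 2.

2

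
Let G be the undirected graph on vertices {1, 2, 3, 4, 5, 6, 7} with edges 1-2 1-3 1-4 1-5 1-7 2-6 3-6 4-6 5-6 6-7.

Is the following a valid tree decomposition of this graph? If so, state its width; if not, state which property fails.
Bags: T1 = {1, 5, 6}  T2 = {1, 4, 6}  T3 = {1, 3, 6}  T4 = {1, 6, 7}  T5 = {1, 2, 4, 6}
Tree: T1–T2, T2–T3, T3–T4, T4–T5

A tree decomposition must satisfy three properties: every vertex lies in some bag; for every edge, both endpoints lie together in some bag; and for every vertex, the bags containing it form a connected subtree. Here bags containing vertex 4 are not connected in the tree, so the decomposition is invalid.

No — bags containing vertex 4 are not connected in the tree.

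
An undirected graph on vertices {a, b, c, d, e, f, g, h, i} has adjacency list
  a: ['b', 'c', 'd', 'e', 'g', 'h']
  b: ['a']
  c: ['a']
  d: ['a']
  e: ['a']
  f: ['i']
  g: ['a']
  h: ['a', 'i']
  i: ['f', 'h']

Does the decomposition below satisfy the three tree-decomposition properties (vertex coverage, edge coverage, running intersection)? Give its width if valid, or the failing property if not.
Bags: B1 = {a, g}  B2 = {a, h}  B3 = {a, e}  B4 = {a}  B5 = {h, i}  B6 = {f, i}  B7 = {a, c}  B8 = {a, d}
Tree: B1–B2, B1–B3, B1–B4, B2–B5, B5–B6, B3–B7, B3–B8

No — vertex b appears in no bag.

A tree decomposition must satisfy three properties: every vertex lies in some bag; for every edge, both endpoints lie together in some bag; and for every vertex, the bags containing it form a connected subtree. Here vertex b appears in no bag, so the decomposition is invalid.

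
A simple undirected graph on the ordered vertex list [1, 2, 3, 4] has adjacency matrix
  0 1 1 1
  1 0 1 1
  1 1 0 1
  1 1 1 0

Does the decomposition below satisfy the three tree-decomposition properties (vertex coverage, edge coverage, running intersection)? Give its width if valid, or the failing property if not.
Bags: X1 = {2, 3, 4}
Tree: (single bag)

A tree decomposition must satisfy three properties: every vertex lies in some bag; for every edge, both endpoints lie together in some bag; and for every vertex, the bags containing it form a connected subtree. Here vertex 1 appears in no bag, so the decomposition is invalid.

No — vertex 1 appears in no bag.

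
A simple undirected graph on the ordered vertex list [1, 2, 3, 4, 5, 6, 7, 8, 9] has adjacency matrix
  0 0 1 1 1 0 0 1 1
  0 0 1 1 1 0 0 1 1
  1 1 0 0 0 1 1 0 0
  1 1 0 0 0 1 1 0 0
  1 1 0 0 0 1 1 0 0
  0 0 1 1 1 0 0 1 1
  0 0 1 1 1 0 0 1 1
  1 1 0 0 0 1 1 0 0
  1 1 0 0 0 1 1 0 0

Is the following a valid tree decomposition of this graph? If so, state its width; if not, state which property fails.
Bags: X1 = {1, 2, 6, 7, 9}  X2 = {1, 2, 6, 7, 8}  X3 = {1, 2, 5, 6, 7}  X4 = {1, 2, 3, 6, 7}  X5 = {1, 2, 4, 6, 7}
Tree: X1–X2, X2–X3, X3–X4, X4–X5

Vertex coverage: the bags together contain {1, 2, 3, 4, 5, 6, 7, 8, 9}, the full vertex set. Edge coverage: each edge of G has both endpoints in at least one bag. Running intersection: for every vertex, the bags containing it form a connected subtree. All three properties hold, so this is a valid tree decomposition of width max|bag| − 1 = 4, and hence tw(G) ≤ 4.

Yes; width 4.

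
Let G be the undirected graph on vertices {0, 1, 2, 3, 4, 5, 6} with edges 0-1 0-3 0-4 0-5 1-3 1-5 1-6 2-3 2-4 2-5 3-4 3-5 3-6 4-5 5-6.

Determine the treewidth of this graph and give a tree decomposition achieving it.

Treewidth 3.
Bags: B1 = {0, 3, 4, 5}  B2 = {0, 1, 3, 5}  B3 = {1, 3, 5, 6}  B4 = {2, 3, 4, 5}
Tree: B1–B2, B2–B3, B1–B4

Every bag has size at most 4, so the width is 4 − 1 = 3 and tw(G) ≤ 3. Conversely, {0, 1, 3, 5} is a clique of size 4, and the vertices of any clique must share a bag in every tree decomposition; so some bag has ≥ 4 vertices and tw(G) ≥ 3. Therefore the treewidth is 3.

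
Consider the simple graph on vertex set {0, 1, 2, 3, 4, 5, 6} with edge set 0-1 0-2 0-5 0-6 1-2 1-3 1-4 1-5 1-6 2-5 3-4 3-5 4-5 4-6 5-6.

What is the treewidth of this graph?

A width-3 tree decomposition is:
Bags: B1 = {1, 4, 5, 6}  B2 = {1, 3, 4, 5}  B3 = {0, 1, 5, 6}  B4 = {0, 1, 2, 5}
Tree: B1–B2, B1–B3, B3–B4
The largest bag has 4 vertices, giving width 3; this decomposition certifies tw(G) ≤ 3. For the lower bound, the 4 vertices {0, 1, 2, 5} are pairwise adjacent, and any tree decomposition puts a clique entirely inside one bag — forcing width ≥ 3. Combining the bounds, tw(G) = 3.

3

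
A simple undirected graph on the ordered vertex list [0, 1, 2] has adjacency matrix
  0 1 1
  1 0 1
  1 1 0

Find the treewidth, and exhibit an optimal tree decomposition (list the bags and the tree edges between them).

A single bag containing all 3 vertices is trivially a valid decomposition of width 2. On the other hand G contains the 3-clique {0, 1, 2}. A clique must lie in a single bag of any decomposition, so no decomposition can have width below 2. Combining the bounds, tw(G) = 2.

Treewidth 2.
Bags: B1 = {0, 1, 2}
Tree: (single bag)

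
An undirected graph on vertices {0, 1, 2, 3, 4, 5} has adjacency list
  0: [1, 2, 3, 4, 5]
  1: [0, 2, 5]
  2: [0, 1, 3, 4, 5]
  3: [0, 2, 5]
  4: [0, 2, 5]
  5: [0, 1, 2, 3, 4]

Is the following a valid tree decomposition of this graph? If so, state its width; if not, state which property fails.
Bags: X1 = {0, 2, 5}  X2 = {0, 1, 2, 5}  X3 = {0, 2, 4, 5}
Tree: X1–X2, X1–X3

A tree decomposition must satisfy three properties: every vertex lies in some bag; for every edge, both endpoints lie together in some bag; and for every vertex, the bags containing it form a connected subtree. Here vertex 3 appears in no bag, so the decomposition is invalid.

No — vertex 3 appears in no bag.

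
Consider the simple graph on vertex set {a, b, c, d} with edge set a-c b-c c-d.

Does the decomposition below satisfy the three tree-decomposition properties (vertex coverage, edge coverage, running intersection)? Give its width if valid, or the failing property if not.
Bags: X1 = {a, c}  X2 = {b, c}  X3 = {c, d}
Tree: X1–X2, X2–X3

Every vertex of G appears in some bag (union = {a, b, c, d}); every edge is covered by a bag; and for each vertex v the set of bags containing v is connected in the bag tree. The decomposition is therefore valid. The largest bag has 2 vertices, so the width is 1.

Yes; width 1.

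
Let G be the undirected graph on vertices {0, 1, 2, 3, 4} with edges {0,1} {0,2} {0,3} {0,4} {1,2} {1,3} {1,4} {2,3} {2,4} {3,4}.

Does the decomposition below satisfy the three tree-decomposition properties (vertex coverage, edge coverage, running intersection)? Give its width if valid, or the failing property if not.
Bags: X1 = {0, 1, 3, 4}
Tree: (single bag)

A tree decomposition must satisfy three properties: every vertex lies in some bag; for every edge, both endpoints lie together in some bag; and for every vertex, the bags containing it form a connected subtree. Here vertex 2 appears in no bag, so the decomposition is invalid.

No — vertex 2 appears in no bag.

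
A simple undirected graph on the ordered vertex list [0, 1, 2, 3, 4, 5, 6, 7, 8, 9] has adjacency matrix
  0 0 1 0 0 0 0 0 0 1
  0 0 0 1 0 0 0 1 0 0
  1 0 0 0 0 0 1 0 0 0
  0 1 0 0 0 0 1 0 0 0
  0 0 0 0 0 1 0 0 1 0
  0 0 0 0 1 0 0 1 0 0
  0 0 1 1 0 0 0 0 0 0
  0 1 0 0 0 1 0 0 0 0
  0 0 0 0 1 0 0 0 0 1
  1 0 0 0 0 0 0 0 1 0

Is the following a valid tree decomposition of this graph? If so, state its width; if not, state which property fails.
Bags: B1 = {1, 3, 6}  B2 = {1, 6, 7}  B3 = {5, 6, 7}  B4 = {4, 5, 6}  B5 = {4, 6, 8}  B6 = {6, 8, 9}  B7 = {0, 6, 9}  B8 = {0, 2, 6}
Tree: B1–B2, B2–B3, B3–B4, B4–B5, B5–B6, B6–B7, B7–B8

Yes; width 2.

Every vertex of G appears in some bag (union = {0, 1, 2, 3, 4, 5, 6, 7, 8, 9}); every edge is covered by a bag; and for each vertex v the set of bags containing v is connected in the bag tree. The decomposition is therefore valid. The largest bag has 3 vertices, so the width is 2.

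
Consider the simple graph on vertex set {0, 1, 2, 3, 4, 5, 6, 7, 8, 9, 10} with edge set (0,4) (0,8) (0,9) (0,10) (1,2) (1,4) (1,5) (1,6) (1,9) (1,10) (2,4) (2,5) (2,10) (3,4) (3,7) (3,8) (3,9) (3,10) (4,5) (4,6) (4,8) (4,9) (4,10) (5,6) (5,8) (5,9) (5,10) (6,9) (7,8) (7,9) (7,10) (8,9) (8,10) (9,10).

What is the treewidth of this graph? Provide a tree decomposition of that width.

The largest bag has 5 vertices, giving width 4; this decomposition certifies tw(G) ≤ 4. Conversely, {0, 4, 8, 9, 10} is a clique of size 5, and the vertices of any clique must share a bag in every tree decomposition; so some bag has ≥ 5 vertices and tw(G) ≥ 4. Combining the bounds, tw(G) = 4.

Treewidth 4.
Bags: B1 = {1, 4, 5, 9, 10}  B2 = {4, 5, 8, 9, 10}  B3 = {3, 4, 8, 9, 10}  B4 = {1, 2, 4, 5, 10}  B5 = {1, 4, 5, 6, 9}  B6 = {3, 7, 8, 9, 10}  B7 = {0, 4, 8, 9, 10}
Tree: B1–B2, B2–B3, B1–B4, B1–B5, B3–B6, B3–B7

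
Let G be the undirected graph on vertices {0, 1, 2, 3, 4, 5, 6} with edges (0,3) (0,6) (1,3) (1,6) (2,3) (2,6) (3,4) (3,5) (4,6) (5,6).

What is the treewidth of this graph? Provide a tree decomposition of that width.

The largest bag has 3 vertices, giving width 2; this decomposition certifies tw(G) ≤ 2. Since 3–0–6–2–3 is a cycle in G, G is not acyclic. Forests are exactly the graphs of treewidth ≤ 1, so tw(G) ≥ 2. Hence tw(G) = 2 exactly.

Treewidth 2.
Bags: B1 = {0, 3, 6}  B2 = {2, 3, 6}  B3 = {3, 5, 6}  B4 = {1, 3, 6}  B5 = {3, 4, 6}
Tree: B1–B2, B2–B3, B3–B4, B4–B5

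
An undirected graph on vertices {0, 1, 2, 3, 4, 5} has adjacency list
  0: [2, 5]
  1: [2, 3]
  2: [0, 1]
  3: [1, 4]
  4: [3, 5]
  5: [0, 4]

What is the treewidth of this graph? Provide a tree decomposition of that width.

Treewidth 2.
One such decomposition:
Bags: B1 = {0, 1, 2}  B2 = {0, 1, 5}  B3 = {1, 4, 5}  B4 = {1, 3, 4}
Tree: B1–B2, B2–B3, B3–B4

Every bag has size at most 3, so the width is 3 − 1 = 2 and tw(G) ≤ 2. For the lower bound, G contains the cycle 1–2–0–5–4–3–1, so G is not a forest; only forests have treewidth ≤ 1, hence tw(G) ≥ 2. Combining the bounds, tw(G) = 2.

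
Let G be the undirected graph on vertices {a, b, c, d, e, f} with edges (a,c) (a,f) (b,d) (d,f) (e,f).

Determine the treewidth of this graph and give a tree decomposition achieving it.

Each bag holds 2 vertices, so the decomposition has width 1, which upper-bounds the treewidth. Since G has at least one edge (e.g. f–e), it is not an edgeless graph, so tw(G) ≥ 1. Therefore the treewidth is 1.

Treewidth 1.
One optimal decomposition is:
Bags: B1 = {e, f}  B2 = {a, f}  B3 = {d, f}  B4 = {a, c}  B5 = {b, d}
Tree: B1–B2, B1–B3, B2–B4, B3–B5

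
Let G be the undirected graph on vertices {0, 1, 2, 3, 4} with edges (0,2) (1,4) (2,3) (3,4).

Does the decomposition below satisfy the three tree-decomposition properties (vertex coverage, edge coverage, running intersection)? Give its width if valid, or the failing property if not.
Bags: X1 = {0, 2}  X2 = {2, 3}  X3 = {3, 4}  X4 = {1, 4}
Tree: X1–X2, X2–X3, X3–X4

Yes; width 1.

Checking the three conditions: (i) the bags cover all of {0, 1, 2, 3, 4}; (ii) for each edge, some bag contains both endpoints; (iii) the bags containing any fixed vertex form a subtree. All hold, so the decomposition is valid with width 2 − 1 = 1.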